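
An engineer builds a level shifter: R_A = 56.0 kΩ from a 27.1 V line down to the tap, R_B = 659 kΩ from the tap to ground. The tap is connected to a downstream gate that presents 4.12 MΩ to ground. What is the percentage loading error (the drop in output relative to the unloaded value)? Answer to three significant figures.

The divider's output (Thévenin) resistance is R_A‖R_B = 51.61 kΩ.
Fractional drop under load = R_th/(R_th + R_L) = 51.61 / (51.61 + 4120) = 0.01237.
So the output falls by 1.24 %.

1.24 %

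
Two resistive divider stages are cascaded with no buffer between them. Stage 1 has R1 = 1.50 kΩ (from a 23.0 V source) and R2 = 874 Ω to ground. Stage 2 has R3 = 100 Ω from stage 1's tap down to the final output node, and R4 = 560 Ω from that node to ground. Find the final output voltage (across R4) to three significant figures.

V_out ≈ 3.91 V

Stage 2 presents R3+R4 = 660.0 Ω as a load on stage 1's tap.
Stage 1's lower leg becomes R2‖(R3+R4) = 376.0 Ω, so V_mid = 23.0 × 376.0/1876 = 4.610 V.
Stage 2 is itself unloaded: V_out = V_mid × R4/(R3+R4) = 4.610 × 560/660.0 = 3.91 V.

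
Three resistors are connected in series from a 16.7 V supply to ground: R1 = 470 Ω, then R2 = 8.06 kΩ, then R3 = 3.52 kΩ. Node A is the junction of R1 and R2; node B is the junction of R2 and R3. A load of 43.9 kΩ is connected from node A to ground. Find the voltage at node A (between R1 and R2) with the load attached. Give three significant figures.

V ≈ 15.9 V

Below node A the series string R2+R3 = 11580 Ω sits in parallel with the 43900 Ω load: 9163 Ω.
V_A = 16.7 × 9163/(470 + 9163) = 15.9 V.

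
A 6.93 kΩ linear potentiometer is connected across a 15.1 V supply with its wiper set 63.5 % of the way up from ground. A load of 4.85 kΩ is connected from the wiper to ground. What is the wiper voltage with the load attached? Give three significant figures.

The wiper splits the pot into (1−α)R = 2.529 kΩ above and αR = 4.401 kΩ below.
Lower section ‖ load = 2.307 kΩ.
V_wiper = 15.1 × 2.307/(2.529 + 2.307) = 7.20 V.

V ≈ 7.20 V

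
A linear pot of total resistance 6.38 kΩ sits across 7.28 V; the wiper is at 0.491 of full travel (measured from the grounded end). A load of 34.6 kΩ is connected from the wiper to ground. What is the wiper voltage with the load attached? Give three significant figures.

V ≈ 3.42 V

The wiper splits the pot into (1−α)R = 3.247 kΩ above and αR = 3.133 kΩ below.
Lower section ‖ load = 2.873 kΩ.
V_wiper = 7.28 × 2.873/(3.247 + 2.873) = 3.42 V.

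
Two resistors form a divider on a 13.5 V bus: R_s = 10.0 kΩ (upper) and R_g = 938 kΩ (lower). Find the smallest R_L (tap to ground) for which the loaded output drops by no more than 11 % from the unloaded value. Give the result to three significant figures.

R_L(min) ≈ 80.1 kΩ

Output resistance R_th = R_s‖R_g = (10.0 × 938)/948.0 = 9.895 kΩ.
The fractional drop is R_th/(R_th + R_L); requiring this ≤ 0.110 gives R_L ≥ R_th(1/0.110 − 1) = 9.895 × 8.091 = 80.1 kΩ.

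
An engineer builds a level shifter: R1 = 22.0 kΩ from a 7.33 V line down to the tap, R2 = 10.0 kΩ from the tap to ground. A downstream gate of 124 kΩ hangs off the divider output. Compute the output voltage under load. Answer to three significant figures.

V_out ≈ 2.17 V

The load sits in parallel with R2: R2‖R_L = (10.0 × 124) / (10.0 + 124) = 9.254 kΩ.
V_out = 7.33 × 9.254 / (22.0 + 9.254) = 7.33 × 9.254/31.25 = 2.17 V.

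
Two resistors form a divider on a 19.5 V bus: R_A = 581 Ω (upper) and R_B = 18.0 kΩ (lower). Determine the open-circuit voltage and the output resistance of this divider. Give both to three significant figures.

V_th is the open-circuit tap voltage: 19.5 × 18000/(581 + 18000) = 18.9 V.
With the supply zeroed, R_A and R_B appear in parallel from the tap: R_th = R_A‖R_B = (581 × 18000)/18580 = 563 Ω.

V_th = 18.9 V, R_th = 563 Ω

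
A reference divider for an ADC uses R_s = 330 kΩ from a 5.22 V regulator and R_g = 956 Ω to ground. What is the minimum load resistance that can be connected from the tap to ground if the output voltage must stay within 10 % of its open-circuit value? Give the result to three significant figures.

R_L(min) ≈ 8.58 kΩ

Output resistance R_th = R_s‖R_g = (330000 × 956)/331000 = 953.2 Ω.
The fractional drop is R_th/(R_th + R_L); requiring this ≤ 0.100 gives R_L ≥ R_th(1/0.100 − 1) = 953.2 × 9.000 = 8.58 kΩ.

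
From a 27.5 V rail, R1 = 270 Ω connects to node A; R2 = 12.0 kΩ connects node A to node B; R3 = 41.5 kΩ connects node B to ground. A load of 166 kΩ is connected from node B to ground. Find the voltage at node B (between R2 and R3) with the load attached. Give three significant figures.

V ≈ 20.1 V

At node B, R3 is in parallel with the load: R3‖R_L = 33200 Ω.
Below node A the resistance is R2 + (R3‖R_L) = 45200 Ω, so V_A = 27.5 × 45200/45470 = 27.34 V.
Then V_B = V_A × (R3‖R_L)/(R2 + R3‖R_L) = 27.34 × 33200/45200 = 20.1 V.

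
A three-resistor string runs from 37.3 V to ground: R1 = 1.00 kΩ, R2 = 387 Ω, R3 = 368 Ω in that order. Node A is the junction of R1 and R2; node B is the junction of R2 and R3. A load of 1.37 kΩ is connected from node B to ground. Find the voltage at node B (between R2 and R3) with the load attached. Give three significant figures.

At node B, R3 is in parallel with the load: R3‖R_L = 290.1 Ω.
Below node A the resistance is R2 + (R3‖R_L) = 677.1 Ω, so V_A = 37.3 × 677.1/1677 = 15.06 V.
Then V_B = V_A × (R3‖R_L)/(R2 + R3‖R_L) = 15.06 × 290.1/677.1 = 6.45 V.

V ≈ 6.45 V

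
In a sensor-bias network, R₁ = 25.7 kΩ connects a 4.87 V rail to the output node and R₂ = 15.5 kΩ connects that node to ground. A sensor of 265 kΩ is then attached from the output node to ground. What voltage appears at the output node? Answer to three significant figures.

V_out ≈ 1.77 V

The load sits in parallel with R₂: R₂‖R_L = (15.5 × 265) / (15.5 + 265) = 14.64 kΩ.
V_out = 4.87 × 14.64 / (25.7 + 14.64) = 4.87 × 14.64/40.34 = 1.77 V.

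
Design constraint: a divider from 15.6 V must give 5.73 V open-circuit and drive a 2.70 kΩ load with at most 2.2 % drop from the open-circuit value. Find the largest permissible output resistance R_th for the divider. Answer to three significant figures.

Loading drop = R_th/(R_th + R_L) ≤ 0.0220, so R_th ≤ R_L · ε/(1−ε) = 2.70 kΩ × 0.0220/0.9780 = 60.7 Ω.

R_th ≤ 60.7 Ω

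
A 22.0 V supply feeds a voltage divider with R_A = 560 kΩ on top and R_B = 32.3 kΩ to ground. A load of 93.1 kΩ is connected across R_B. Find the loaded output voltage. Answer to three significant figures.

V_out ≈ 0.903 V

The load sits in parallel with R_B: R_B‖R_L = (32.3 × 93.1) / (32.3 + 93.1) = 23.98 kΩ.
V_out = 22.0 × 23.98 / (560 + 23.98) = 22.0 × 23.98/584.0 = 0.903 V.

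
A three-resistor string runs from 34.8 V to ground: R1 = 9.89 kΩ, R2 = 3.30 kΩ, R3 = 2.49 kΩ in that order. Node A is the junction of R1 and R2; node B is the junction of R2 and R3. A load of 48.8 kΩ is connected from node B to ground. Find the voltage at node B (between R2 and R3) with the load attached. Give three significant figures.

V ≈ 5.30 V

At node B, R3 is in parallel with the load: R3‖R_L = 2.369 kΩ.
Below node A the resistance is R2 + (R3‖R_L) = 5.669 kΩ, so V_A = 34.8 × 5.669/15.56 = 12.68 V.
Then V_B = V_A × (R3‖R_L)/(R2 + R3‖R_L) = 12.68 × 2.369/5.669 = 5.30 V.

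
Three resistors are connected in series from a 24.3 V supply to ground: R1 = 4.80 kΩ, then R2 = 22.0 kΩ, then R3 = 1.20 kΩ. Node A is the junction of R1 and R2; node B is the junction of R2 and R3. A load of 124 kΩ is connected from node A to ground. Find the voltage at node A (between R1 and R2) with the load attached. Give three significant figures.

V ≈ 19.5 V

Below node A the series string R2+R3 = 23.20 kΩ sits in parallel with the 124 kΩ load: 19.54 kΩ.
V_A = 24.3 × 19.54/(4.80 + 19.54) = 19.5 V.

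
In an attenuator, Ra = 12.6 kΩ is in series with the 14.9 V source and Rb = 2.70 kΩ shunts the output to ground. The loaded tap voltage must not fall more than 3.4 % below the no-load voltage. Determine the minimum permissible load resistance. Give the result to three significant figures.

R_L(min) ≈ 63.2 kΩ

Output resistance R_th = Ra‖Rb = (12.6 × 2.70)/15.30 = 2.224 kΩ.
The fractional drop is R_th/(R_th + R_L); requiring this ≤ 0.0340 gives R_L ≥ R_th(1/0.0340 − 1) = 2.224 × 28.41 = 63.2 kΩ.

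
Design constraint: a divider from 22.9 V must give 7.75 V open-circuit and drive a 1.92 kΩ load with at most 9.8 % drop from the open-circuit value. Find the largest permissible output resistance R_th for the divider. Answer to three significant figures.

R_th ≤ 209 Ω

Loading drop = R_th/(R_th + R_L) ≤ 0.0980, so R_th ≤ R_L · ε/(1−ε) = 1.92 kΩ × 0.0980/0.9020 = 209 Ω.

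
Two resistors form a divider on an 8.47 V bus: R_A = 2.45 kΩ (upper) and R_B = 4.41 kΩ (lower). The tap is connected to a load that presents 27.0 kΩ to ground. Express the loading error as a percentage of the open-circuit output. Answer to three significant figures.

5.51 %

The divider's output (Thévenin) resistance is R_A‖R_B = 1.575 kΩ.
Fractional drop under load = R_th/(R_th + R_L) = 1.575 / (1.575 + 27.0) = 0.05512.
So the output falls by 5.51 %.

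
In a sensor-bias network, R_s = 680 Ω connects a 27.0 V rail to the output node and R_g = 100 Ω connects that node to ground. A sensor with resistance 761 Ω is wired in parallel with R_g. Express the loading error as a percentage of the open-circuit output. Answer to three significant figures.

10.3 %

The divider's output (Thévenin) resistance is R_s‖R_g = 87.18 Ω.
Fractional drop under load = R_th/(R_th + R_L) = 87.18 / (87.18 + 761) = 0.1028.
So the output falls by 10.3 %.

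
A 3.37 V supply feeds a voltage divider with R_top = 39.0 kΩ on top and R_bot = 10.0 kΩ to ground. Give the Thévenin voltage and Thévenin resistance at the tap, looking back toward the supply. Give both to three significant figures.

V_th is the open-circuit tap voltage: 3.37 × 10.0/(39.0 + 10.0) = 0.688 V.
With the supply zeroed, R_top and R_bot appear in parallel from the tap: R_th = R_top‖R_bot = (39.0 × 10.0)/49.00 = 7.96 kΩ.

V_th = 0.688 V, R_th = 7.96 kΩ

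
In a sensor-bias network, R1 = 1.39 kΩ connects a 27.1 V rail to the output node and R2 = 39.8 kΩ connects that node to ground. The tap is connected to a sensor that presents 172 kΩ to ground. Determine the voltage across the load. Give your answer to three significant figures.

The load sits in parallel with R2: R2‖R_L = (39.8 × 172) / (39.8 + 172) = 32.32 kΩ.
V_out = 27.1 × 32.32 / (1.39 + 32.32) = 27.1 × 32.32/33.71 = 26.0 V.

V_out ≈ 26.0 V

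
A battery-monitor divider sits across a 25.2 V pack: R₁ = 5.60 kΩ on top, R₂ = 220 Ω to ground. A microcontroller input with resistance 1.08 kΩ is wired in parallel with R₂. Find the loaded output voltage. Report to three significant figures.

V_out ≈ 0.796 V

The load sits in parallel with R₂: R₂‖R_L = (220 × 1080) / (220 + 1080) = 182.8 Ω.
V_out = 25.2 × 182.8 / (5600 + 182.8) = 25.2 × 182.8/5783 = 0.796 V.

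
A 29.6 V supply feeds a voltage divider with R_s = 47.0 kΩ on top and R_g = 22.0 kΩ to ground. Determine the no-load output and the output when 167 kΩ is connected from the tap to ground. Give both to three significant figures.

Unloaded: 9.44 V; loaded: 8.66 V

Open-circuit: V = 29.6 × 22.0/(47.0 + 22.0) = 9.44 V.
With the load, R_g becomes R_g‖R_L = 19.44 kΩ, so V = 29.6 × 19.44/66.44 = 8.66 V.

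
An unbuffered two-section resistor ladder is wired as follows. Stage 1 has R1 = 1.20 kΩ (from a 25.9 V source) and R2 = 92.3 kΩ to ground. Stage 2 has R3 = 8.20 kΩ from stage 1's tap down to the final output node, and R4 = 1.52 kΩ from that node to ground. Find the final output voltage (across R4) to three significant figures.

Stage 2 presents R3+R4 = 9.720 kΩ as a load on stage 1's tap.
Stage 1's lower leg becomes R2‖(R3+R4) = 8.794 kΩ, so V_mid = 25.9 × 8.794/9.994 = 22.79 V.
Stage 2 is itself unloaded: V_out = V_mid × R4/(R3+R4) = 22.79 × 1.52/9.720 = 3.56 V.

V_out ≈ 3.56 V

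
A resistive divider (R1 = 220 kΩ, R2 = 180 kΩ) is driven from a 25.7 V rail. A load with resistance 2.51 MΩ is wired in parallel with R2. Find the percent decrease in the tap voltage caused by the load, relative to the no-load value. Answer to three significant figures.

3.79 %

The divider's output (Thévenin) resistance is R1‖R2 = 99.00 kΩ.
Fractional drop under load = R_th/(R_th + R_L) = 99.00 / (99.00 + 2510) = 0.03795.
So the output falls by 3.79 %.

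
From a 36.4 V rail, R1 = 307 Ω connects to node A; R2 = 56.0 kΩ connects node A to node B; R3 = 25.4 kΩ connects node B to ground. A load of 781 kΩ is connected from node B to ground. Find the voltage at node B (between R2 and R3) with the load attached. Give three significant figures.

At node B, R3 is in parallel with the load: R3‖R_L = 24600 Ω.
Below node A the resistance is R2 + (R3‖R_L) = 80600 Ω, so V_A = 36.4 × 80600/80910 = 36.26 V.
Then V_B = V_A × (R3‖R_L)/(R2 + R3‖R_L) = 36.26 × 24600/80600 = 11.1 V.

V ≈ 11.1 V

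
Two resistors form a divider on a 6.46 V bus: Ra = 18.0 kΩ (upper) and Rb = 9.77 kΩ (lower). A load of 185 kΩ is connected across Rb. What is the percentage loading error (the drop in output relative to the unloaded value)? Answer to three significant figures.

3.31 %

The divider's output (Thévenin) resistance is Ra‖Rb = 6.333 kΩ.
Fractional drop under load = R_th/(R_th + R_L) = 6.333 / (6.333 + 185) = 0.03310.
So the output falls by 3.31 %.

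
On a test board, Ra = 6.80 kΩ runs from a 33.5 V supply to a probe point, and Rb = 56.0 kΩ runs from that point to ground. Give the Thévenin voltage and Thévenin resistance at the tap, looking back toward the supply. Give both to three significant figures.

V_th = 29.9 V, R_th = 6.06 kΩ

V_th is the open-circuit tap voltage: 33.5 × 56.0/(6.80 + 56.0) = 29.9 V.
With the supply zeroed, Ra and Rb appear in parallel from the tap: R_th = Ra‖Rb = (6.80 × 56.0)/62.80 = 6.06 kΩ.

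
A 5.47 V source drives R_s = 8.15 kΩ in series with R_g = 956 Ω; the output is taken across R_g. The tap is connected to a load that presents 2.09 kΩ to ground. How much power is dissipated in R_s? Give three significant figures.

P ≈ 3.14 mW

Total resistance from the source is R_s + (R_g‖R_L) = 8806 Ω, so I = 5.47/8806 Ω = 0.6212 mA.
P = I²·R_s = (0.6212 mA)² × 8.15 kΩ = 3.14 mW.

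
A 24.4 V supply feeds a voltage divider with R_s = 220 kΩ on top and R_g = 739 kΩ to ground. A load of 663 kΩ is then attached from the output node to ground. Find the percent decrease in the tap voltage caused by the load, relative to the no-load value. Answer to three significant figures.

20.4 %

Unloaded V = 24.4 × 739/959.0 = 18.80 V.
Loaded: R_g‖R_L = 349.5 kΩ, giving V = 24.4 × 349.5/569.5 = 14.97 V.
Drop = (18.80 − 14.97) / 18.80 = 20.4 %.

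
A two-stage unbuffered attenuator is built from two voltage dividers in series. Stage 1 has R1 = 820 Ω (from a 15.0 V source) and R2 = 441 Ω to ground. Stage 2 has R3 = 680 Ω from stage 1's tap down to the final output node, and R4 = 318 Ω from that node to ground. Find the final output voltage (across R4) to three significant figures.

V_out ≈ 1.30 V

Stage 2 presents R3+R4 = 998.0 Ω as a load on stage 1's tap.
Stage 1's lower leg becomes R2‖(R3+R4) = 305.8 Ω, so V_mid = 15.0 × 305.8/1126 = 4.075 V.
Stage 2 is itself unloaded: V_out = V_mid × R4/(R3+R4) = 4.075 × 318/998.0 = 1.30 V.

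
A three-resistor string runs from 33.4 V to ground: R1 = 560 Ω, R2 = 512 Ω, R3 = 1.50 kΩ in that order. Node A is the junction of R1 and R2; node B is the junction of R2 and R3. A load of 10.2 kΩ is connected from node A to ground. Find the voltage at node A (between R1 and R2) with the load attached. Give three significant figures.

Below node A the series string R2+R3 = 2012 Ω sits in parallel with the 10200 Ω load: 1681 Ω.
V_A = 33.4 × 1681/(560 + 1681) = 25.1 V.

V ≈ 25.1 V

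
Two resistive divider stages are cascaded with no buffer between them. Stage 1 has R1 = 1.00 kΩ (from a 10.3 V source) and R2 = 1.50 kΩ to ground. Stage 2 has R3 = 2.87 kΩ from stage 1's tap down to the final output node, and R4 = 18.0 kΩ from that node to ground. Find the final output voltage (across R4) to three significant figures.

Stage 2 presents R3+R4 = 20.87 kΩ as a load on stage 1's tap.
Stage 1's lower leg becomes R2‖(R3+R4) = 1.399 kΩ, so V_mid = 10.3 × 1.399/2.399 = 6.007 V.
Stage 2 is itself unloaded: V_out = V_mid × R4/(R3+R4) = 6.007 × 18.0/20.87 = 5.18 V.

V_out ≈ 5.18 V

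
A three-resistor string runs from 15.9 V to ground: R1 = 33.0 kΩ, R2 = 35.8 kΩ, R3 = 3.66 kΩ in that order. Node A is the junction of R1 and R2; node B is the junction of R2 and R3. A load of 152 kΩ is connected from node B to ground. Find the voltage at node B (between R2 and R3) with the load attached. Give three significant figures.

At node B, R3 is in parallel with the load: R3‖R_L = 3.574 kΩ.
Below node A the resistance is R2 + (R3‖R_L) = 39.37 kΩ, so V_A = 15.9 × 39.37/72.37 = 8.650 V.
Then V_B = V_A × (R3‖R_L)/(R2 + R3‖R_L) = 8.650 × 3.574/39.37 = 0.785 V.

V ≈ 0.785 V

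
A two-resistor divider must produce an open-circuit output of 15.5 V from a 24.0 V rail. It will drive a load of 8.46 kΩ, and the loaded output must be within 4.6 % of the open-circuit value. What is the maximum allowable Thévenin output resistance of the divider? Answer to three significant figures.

R_th ≤ 408 Ω

Loading drop = R_th/(R_th + R_L) ≤ 0.0460, so R_th ≤ R_L · ε/(1−ε) = 8.46 kΩ × 0.0460/0.9540 = 408 Ω.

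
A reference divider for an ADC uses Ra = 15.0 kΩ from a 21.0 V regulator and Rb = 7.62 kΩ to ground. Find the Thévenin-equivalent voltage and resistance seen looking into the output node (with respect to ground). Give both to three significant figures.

V_th = 7.07 V, R_th = 5.05 kΩ

V_th is the open-circuit tap voltage: 21.0 × 7.62/(15.0 + 7.62) = 7.07 V.
With the supply zeroed, Ra and Rb appear in parallel from the tap: R_th = Ra‖Rb = (15.0 × 7.62)/22.62 = 5.05 kΩ.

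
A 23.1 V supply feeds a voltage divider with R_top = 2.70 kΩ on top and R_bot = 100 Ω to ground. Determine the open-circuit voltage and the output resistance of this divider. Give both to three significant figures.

V_th is the open-circuit tap voltage: 23.1 × 100/(2700 + 100) = 0.825 V.
With the supply zeroed, R_top and R_bot appear in parallel from the tap: R_th = R_top‖R_bot = (2700 × 100)/2800 = 96.4 Ω.

V_th = 0.825 V, R_th = 96.4 Ω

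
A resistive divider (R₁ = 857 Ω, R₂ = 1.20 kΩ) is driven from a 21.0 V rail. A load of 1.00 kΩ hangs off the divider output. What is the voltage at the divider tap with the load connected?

The load sits in parallel with R₂: R₂‖R_L = (1200 × 1000) / (1200 + 1000) = 545.5 Ω.
V_out = 21.0 × 545.5 / (857 + 545.5) = 21.0 × 545.5/1402 = 8.17 V.

V_out ≈ 8.17 V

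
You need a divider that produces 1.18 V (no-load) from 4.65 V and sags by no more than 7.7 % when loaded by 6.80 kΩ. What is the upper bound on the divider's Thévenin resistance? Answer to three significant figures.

Loading drop = R_th/(R_th + R_L) ≤ 0.0770, so R_th ≤ R_L · ε/(1−ε) = 6.80 kΩ × 0.0770/0.9230 = 567 Ω.

R_th ≤ 567 Ω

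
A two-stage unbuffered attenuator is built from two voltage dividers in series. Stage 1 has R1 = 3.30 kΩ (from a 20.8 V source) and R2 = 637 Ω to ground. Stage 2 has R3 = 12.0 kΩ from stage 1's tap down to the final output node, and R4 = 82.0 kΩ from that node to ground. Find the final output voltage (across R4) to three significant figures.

V_out ≈ 2.92 V

Stage 2 presents R3+R4 = 94000 Ω as a load on stage 1's tap.
Stage 1's lower leg becomes R2‖(R3+R4) = 632.7 Ω, so V_mid = 20.8 × 632.7/3933 = 3.346 V.
Stage 2 is itself unloaded: V_out = V_mid × R4/(R3+R4) = 3.346 × 82000/94000 = 2.92 V.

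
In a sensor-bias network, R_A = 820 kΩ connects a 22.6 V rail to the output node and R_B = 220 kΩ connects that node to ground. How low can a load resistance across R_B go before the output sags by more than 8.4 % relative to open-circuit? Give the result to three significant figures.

Output resistance R_th = R_A‖R_B = (820 × 220)/1040 = 173.5 kΩ.
The fractional drop is R_th/(R_th + R_L); requiring this ≤ 0.0840 gives R_L ≥ R_th(1/0.0840 − 1) = 173.5 × 10.90 = 1.89 MΩ.

R_L(min) ≈ 1.89 MΩ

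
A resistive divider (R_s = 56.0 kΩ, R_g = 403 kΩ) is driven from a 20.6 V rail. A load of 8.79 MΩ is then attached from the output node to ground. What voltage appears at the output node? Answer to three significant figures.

The load sits in parallel with R_g: R_g‖R_L = (403 × 8790) / (403 + 8790) = 385.3 kΩ.
V_out = 20.6 × 385.3 / (56.0 + 385.3) = 20.6 × 385.3/441.3 = 18.0 V.

V_out ≈ 18.0 V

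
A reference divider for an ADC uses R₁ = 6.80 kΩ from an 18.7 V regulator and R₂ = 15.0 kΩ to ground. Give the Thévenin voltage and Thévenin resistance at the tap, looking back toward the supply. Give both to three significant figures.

V_th = 12.9 V, R_th = 4.68 kΩ

V_th is the open-circuit tap voltage: 18.7 × 15.0/(6.80 + 15.0) = 12.9 V.
With the supply zeroed, R₁ and R₂ appear in parallel from the tap: R_th = R₁‖R₂ = (6.80 × 15.0)/21.80 = 4.68 kΩ.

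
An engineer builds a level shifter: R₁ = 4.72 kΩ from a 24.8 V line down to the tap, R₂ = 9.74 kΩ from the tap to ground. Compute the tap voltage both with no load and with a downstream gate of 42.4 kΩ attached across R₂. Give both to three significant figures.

Open-circuit: V = 24.8 × 9.74/(4.72 + 9.74) = 16.7 V.
With the load, R₂ becomes R₂‖R_L = 7.921 kΩ, so V = 24.8 × 7.921/12.64 = 15.5 V.

Unloaded: 16.7 V; loaded: 15.5 V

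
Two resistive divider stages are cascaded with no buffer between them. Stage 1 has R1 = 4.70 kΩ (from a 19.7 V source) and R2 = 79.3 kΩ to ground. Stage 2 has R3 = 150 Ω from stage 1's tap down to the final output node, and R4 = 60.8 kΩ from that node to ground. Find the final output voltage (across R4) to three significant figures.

Stage 2 presents R3+R4 = 60950 Ω as a load on stage 1's tap.
Stage 1's lower leg becomes R2‖(R3+R4) = 34460 Ω, so V_mid = 19.7 × 34460/39160 = 17.34 V.
Stage 2 is itself unloaded: V_out = V_mid × R4/(R3+R4) = 17.34 × 60800/60950 = 17.3 V.

V_out ≈ 17.3 V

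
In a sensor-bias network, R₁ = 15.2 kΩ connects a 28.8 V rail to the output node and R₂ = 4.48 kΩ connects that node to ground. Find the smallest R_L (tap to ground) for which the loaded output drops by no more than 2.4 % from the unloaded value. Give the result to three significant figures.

Output resistance R_th = R₁‖R₂ = (15.2 × 4.48)/19.68 = 3.460 kΩ.
The fractional drop is R_th/(R_th + R_L); requiring this ≤ 0.0240 gives R_L ≥ R_th(1/0.0240 − 1) = 3.460 × 40.67 = 141 kΩ.

R_L(min) ≈ 141 kΩ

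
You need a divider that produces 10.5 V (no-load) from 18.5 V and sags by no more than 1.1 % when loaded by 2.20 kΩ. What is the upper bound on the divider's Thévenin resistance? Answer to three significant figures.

R_th ≤ 24.5 Ω

Loading drop = R_th/(R_th + R_L) ≤ 0.0110, so R_th ≤ R_L · ε/(1−ε) = 2.20 kΩ × 0.0110/0.9890 = 24.5 Ω.
(Any R1, R2 with R2/(R1+R2) = 0.568 and R1‖R2 ≤ 24.5 Ω will meet the spec.)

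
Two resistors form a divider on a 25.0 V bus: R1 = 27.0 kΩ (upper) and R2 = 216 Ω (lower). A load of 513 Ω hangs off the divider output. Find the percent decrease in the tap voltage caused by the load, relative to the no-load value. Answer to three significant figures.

29.5 %

Unloaded V = 25.0 × 216/27220 = 0.1984 V.
Loaded: R2‖R_L = 152.0 Ω, giving V = 25.0 × 152.0/27150 = 0.1400 V.
Drop = (0.1984 − 0.1400) / 0.1984 = 29.5 %.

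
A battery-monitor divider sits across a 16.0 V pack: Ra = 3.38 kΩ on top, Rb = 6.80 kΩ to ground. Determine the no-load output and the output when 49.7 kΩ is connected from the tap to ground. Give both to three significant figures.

Unloaded: 10.7 V; loaded: 10.2 V

Open-circuit: V = 16.0 × 6.80/(3.38 + 6.80) = 10.7 V.
With the load, Rb becomes Rb‖R_L = 5.982 kΩ, so V = 16.0 × 5.982/9.362 = 10.2 V.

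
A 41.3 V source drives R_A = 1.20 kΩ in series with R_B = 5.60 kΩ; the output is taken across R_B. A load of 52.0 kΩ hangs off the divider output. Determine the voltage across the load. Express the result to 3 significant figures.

V_out ≈ 33.4 V

The load sits in parallel with R_B: R_B‖R_L = (5.60 × 52.0) / (5.60 + 52.0) = 5.056 kΩ.
V_out = 41.3 × 5.056 / (1.20 + 5.056) = 41.3 × 5.056/6.256 = 33.4 V.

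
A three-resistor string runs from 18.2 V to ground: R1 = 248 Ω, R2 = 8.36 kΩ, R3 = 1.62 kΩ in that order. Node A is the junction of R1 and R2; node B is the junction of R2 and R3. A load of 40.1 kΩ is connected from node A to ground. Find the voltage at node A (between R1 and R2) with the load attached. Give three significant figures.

Below node A the series string R2+R3 = 9980 Ω sits in parallel with the 40100 Ω load: 7991 Ω.
V_A = 18.2 × 7991/(248 + 7991) = 17.7 V.

V ≈ 17.7 V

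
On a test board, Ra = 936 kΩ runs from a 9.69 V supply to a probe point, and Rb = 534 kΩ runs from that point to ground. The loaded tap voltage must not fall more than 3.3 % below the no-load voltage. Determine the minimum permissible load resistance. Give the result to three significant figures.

Output resistance R_th = Ra‖Rb = (936 × 534)/1470 = 340.0 kΩ.
The fractional drop is R_th/(R_th + R_L); requiring this ≤ 0.0330 gives R_L ≥ R_th(1/0.0330 − 1) = 340.0 × 29.30 = 9.96 MΩ.

R_L(min) ≈ 9.96 MΩ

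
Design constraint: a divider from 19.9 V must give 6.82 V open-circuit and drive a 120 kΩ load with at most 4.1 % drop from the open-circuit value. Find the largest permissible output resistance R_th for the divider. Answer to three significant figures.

R_th ≤ 5.13 kΩ

Loading drop = R_th/(R_th + R_L) ≤ 0.0410, so R_th ≤ R_L · ε/(1−ε) = 120 kΩ × 0.0410/0.9590 = 5.13 kΩ.
(Any R1, R2 with R2/(R1+R2) = 0.343 and R1‖R2 ≤ 5.13 kΩ will meet the spec.)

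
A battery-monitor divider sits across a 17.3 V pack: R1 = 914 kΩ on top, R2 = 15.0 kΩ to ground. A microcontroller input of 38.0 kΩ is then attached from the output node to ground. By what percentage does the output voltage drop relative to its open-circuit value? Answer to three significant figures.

The divider's output (Thévenin) resistance is R1‖R2 = 14.76 kΩ.
Fractional drop under load = R_th/(R_th + R_L) = 14.76 / (14.76 + 38.0) = 0.2797.
So the output falls by 28.0 %.

28.0 %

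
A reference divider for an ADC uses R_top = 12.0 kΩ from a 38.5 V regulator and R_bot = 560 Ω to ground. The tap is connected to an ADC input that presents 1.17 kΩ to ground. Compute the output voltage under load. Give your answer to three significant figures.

V_out ≈ 1.18 V

The load sits in parallel with R_bot: R_bot‖R_L = (560 × 1170) / (560 + 1170) = 378.7 Ω.
V_out = 38.5 × 378.7 / (12000 + 378.7) = 38.5 × 378.7/12380 = 1.18 V.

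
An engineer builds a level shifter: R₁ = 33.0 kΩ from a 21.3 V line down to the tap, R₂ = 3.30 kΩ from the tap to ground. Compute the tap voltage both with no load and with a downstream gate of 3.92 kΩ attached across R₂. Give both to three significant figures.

Open-circuit: V = 21.3 × 3.30/(33.0 + 3.30) = 1.94 V.
With the load, R₂ becomes R₂‖R_L = 1.792 kΩ, so V = 21.3 × 1.792/34.79 = 1.10 V.

Unloaded: 1.94 V; loaded: 1.10 V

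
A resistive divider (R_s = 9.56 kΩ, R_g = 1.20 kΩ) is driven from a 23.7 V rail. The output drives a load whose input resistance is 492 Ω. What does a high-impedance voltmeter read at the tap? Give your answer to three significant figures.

V_out ≈ 0.835 V

The load sits in parallel with R_g: R_g‖R_L = (1200 × 492) / (1200 + 492) = 348.9 Ω.
V_out = 23.7 × 348.9 / (9560 + 348.9) = 23.7 × 348.9/9909 = 0.835 V.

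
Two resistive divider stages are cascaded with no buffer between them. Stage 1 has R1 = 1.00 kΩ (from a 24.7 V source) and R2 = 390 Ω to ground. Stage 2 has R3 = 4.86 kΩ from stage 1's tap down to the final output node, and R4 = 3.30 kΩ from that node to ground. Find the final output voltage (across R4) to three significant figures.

Stage 2 presents R3+R4 = 8160 Ω as a load on stage 1's tap.
Stage 1's lower leg becomes R2‖(R3+R4) = 372.2 Ω, so V_mid = 24.7 × 372.2/1372 = 6.700 V.
Stage 2 is itself unloaded: V_out = V_mid × R4/(R3+R4) = 6.700 × 3300/8160 = 2.71 V.

V_out ≈ 2.71 V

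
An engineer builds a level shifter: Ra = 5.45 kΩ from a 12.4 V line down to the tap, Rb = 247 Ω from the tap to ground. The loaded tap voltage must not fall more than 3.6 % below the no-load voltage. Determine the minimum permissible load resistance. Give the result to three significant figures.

R_L(min) ≈ 6.33 kΩ

Output resistance R_th = Ra‖Rb = (5450 × 247)/5697 = 236.3 Ω.
The fractional drop is R_th/(R_th + R_L); requiring this ≤ 0.0360 gives R_L ≥ R_th(1/0.0360 − 1) = 236.3 × 26.78 = 6.33 kΩ.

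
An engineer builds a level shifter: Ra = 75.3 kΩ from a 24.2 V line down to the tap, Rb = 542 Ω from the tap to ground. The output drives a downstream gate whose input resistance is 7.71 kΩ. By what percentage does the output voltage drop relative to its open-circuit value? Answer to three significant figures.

The divider's output (Thévenin) resistance is Ra‖Rb = 538.1 Ω.
Fractional drop under load = R_th/(R_th + R_L) = 538.1 / (538.1 + 7710) = 0.06524.
So the output falls by 6.52 %.

6.52 %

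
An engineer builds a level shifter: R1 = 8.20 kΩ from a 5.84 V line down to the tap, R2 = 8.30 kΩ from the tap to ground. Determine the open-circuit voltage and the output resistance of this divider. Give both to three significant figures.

V_th is the open-circuit tap voltage: 5.84 × 8.30/(8.20 + 8.30) = 2.94 V.
With the supply zeroed, R1 and R2 appear in parallel from the tap: R_th = R1‖R2 = (8.20 × 8.30)/16.50 = 4.12 kΩ.

V_th = 2.94 V, R_th = 4.12 kΩ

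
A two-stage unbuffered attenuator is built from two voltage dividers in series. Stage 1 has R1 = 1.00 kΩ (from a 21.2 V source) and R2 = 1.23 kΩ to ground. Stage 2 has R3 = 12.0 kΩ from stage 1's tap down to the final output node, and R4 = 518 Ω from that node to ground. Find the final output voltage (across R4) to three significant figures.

Stage 2 presents R3+R4 = 12520 Ω as a load on stage 1's tap.
Stage 1's lower leg becomes R2‖(R3+R4) = 1120 Ω, so V_mid = 21.2 × 1120/2120 = 11.20 V.
Stage 2 is itself unloaded: V_out = V_mid × R4/(R3+R4) = 11.20 × 518/12520 = 0.463 V.

V_out ≈ 0.463 V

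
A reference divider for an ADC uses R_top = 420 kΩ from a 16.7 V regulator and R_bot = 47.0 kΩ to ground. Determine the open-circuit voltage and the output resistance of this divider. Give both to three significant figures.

V_th = 1.68 V, R_th = 42.3 kΩ

V_th is the open-circuit tap voltage: 16.7 × 47.0/(420 + 47.0) = 1.68 V.
With the supply zeroed, R_top and R_bot appear in parallel from the tap: R_th = R_top‖R_bot = (420 × 47.0)/467.0 = 42.3 kΩ.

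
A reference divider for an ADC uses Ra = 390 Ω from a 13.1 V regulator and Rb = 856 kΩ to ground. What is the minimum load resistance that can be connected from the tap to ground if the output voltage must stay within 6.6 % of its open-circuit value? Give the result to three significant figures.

R_L(min) ≈ 5.52 kΩ

Output resistance R_th = Ra‖Rb = (390 × 856000)/856400 = 389.8 Ω.
The fractional drop is R_th/(R_th + R_L); requiring this ≤ 0.0660 gives R_L ≥ R_th(1/0.0660 − 1) = 389.8 × 14.15 = 5.52 kΩ.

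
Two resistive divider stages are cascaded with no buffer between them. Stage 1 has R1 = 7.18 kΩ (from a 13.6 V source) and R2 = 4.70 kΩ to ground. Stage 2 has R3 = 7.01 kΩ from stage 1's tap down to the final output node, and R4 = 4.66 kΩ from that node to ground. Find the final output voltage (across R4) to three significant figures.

Stage 2 presents R3+R4 = 11.67 kΩ as a load on stage 1's tap.
Stage 1's lower leg becomes R2‖(R3+R4) = 3.351 kΩ, so V_mid = 13.6 × 3.351/10.53 = 4.327 V.
Stage 2 is itself unloaded: V_out = V_mid × R4/(R3+R4) = 4.327 × 4.66/11.67 = 1.73 V.

V_out ≈ 1.73 V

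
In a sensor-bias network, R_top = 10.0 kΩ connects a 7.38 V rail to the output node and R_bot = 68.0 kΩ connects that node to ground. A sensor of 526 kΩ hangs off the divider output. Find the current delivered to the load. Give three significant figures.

R_bot‖R_L = 60.22 kΩ; V_out = 7.38 × 60.22/70.22 = 6.329 V.
I_L = V_out / R_L = 6.329 / 526 kΩ = 0.0120 mA.

I_L ≈ 0.0120 mA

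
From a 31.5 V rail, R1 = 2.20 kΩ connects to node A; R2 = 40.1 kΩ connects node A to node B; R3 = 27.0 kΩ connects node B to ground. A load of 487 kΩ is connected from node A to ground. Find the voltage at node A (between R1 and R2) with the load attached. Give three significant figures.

Below node A the series string R2+R3 = 67.10 kΩ sits in parallel with the 487 kΩ load: 58.97 kΩ.
V_A = 31.5 × 58.97/(2.20 + 58.97) = 30.4 V.

V ≈ 30.4 V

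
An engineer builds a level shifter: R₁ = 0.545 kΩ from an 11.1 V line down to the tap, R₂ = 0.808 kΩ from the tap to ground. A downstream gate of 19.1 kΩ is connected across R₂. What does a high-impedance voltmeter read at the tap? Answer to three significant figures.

V_out ≈ 6.52 V

The load sits in parallel with R₂: R₂‖R_L = (808 × 19100) / (808 + 19100) = 775.2 Ω.
V_out = 11.1 × 775.2 / (545 + 775.2) = 11.1 × 775.2/1320 = 6.52 V.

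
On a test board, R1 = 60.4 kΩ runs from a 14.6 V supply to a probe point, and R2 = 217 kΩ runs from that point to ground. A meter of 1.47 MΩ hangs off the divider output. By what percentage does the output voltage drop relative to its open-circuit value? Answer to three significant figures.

3.11 %

The divider's output (Thévenin) resistance is R1‖R2 = 47.25 kΩ.
Fractional drop under load = R_th/(R_th + R_L) = 47.25 / (47.25 + 1470) = 0.03114.
So the output falls by 3.11 %.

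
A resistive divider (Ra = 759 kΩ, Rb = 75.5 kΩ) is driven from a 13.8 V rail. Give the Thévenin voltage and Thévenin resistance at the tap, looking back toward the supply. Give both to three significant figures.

V_th is the open-circuit tap voltage: 13.8 × 75.5/(759 + 75.5) = 1.25 V.
With the supply zeroed, Ra and Rb appear in parallel from the tap: R_th = Ra‖Rb = (759 × 75.5)/834.5 = 68.7 kΩ.

V_th = 1.25 V, R_th = 68.7 kΩ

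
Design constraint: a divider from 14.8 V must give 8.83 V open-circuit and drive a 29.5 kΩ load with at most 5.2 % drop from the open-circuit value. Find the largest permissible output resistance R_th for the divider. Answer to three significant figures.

R_th ≤ 1.62 kΩ

Loading drop = R_th/(R_th + R_L) ≤ 0.0520, so R_th ≤ R_L · ε/(1−ε) = 29.5 kΩ × 0.0520/0.9480 = 1.62 kΩ.
(Any R1, R2 with R2/(R1+R2) = 0.597 and R1‖R2 ≤ 1.62 kΩ will meet the spec.)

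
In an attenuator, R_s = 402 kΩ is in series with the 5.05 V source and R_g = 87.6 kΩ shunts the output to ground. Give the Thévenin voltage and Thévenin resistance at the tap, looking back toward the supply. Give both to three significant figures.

V_th is the open-circuit tap voltage: 5.05 × 87.6/(402 + 87.6) = 0.904 V.
With the supply zeroed, R_s and R_g appear in parallel from the tap: R_th = R_s‖R_g = (402 × 87.6)/489.6 = 71.9 kΩ.

V_th = 0.904 V, R_th = 71.9 kΩ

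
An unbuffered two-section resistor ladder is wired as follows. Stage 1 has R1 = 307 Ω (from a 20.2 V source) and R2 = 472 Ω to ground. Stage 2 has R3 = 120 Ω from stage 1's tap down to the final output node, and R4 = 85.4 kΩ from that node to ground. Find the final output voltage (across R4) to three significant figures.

V_out ≈ 12.2 V

Stage 2 presents R3+R4 = 85520 Ω as a load on stage 1's tap.
Stage 1's lower leg becomes R2‖(R3+R4) = 469.4 Ω, so V_mid = 20.2 × 469.4/776.4 = 12.21 V.
Stage 2 is itself unloaded: V_out = V_mid × R4/(R3+R4) = 12.21 × 85400/85520 = 12.2 V.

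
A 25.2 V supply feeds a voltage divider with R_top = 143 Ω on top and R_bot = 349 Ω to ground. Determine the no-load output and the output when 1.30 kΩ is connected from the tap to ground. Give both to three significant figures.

Open-circuit: V = 25.2 × 349/(143 + 349) = 17.9 V.
With the load, R_bot becomes R_bot‖R_L = 275.1 Ω, so V = 25.2 × 275.1/418.1 = 16.6 V.

Unloaded: 17.9 V; loaded: 16.6 V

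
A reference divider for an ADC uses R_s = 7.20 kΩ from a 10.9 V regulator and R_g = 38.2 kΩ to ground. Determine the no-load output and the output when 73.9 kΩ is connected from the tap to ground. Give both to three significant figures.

Unloaded: 9.17 V; loaded: 8.48 V

Open-circuit: V = 10.9 × 38.2/(7.20 + 38.2) = 9.17 V.
With the load, R_g becomes R_g‖R_L = 25.18 kΩ, so V = 10.9 × 25.18/32.38 = 8.48 V.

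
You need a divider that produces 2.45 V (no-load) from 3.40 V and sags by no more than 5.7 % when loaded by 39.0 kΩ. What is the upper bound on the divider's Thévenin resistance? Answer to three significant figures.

R_th ≤ 2.36 kΩ

Loading drop = R_th/(R_th + R_L) ≤ 0.0570, so R_th ≤ R_L · ε/(1−ε) = 39.0 kΩ × 0.0570/0.9430 = 2.36 kΩ.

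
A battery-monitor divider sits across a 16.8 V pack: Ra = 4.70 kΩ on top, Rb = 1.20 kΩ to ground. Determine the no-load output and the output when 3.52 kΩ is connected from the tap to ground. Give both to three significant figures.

Open-circuit: V = 16.8 × 1.20/(4.70 + 1.20) = 3.42 V.
With the load, Rb becomes Rb‖R_L = 0.8949 kΩ, so V = 16.8 × 0.8949/5.595 = 2.69 V.

Unloaded: 3.42 V; loaded: 2.69 V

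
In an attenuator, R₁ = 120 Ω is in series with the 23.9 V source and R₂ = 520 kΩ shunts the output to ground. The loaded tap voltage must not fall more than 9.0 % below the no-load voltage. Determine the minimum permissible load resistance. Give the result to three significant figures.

Output resistance R_th = R₁‖R₂ = (120 × 520000)/520100 = 120.0 Ω.
The fractional drop is R_th/(R_th + R_L); requiring this ≤ 0.0900 gives R_L ≥ R_th(1/0.0900 − 1) = 120.0 × 10.11 = 1.21 kΩ.

R_L(min) ≈ 1.21 kΩ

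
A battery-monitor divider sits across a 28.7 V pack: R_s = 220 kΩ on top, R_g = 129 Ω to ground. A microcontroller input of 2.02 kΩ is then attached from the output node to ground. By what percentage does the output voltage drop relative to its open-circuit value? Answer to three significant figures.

6.00 %

The divider's output (Thévenin) resistance is R_s‖R_g = 128.9 Ω.
Fractional drop under load = R_th/(R_th + R_L) = 128.9 / (128.9 + 2020) = 0.05999.
So the output falls by 6.00 %.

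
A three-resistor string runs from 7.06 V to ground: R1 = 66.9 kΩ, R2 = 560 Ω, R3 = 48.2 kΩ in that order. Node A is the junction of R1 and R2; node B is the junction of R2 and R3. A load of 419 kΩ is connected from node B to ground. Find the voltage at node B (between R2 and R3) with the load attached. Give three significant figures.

At node B, R3 is in parallel with the load: R3‖R_L = 43230 Ω.
Below node A the resistance is R2 + (R3‖R_L) = 43790 Ω, so V_A = 7.06 × 43790/110700 = 2.793 V.
Then V_B = V_A × (R3‖R_L)/(R2 + R3‖R_L) = 2.793 × 43230/43790 = 2.76 V.

V ≈ 2.76 V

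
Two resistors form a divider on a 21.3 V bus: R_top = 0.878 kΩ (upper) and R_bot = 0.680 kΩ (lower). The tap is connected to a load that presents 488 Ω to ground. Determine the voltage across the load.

The load sits in parallel with R_bot: R_bot‖R_L = (680 × 488) / (680 + 488) = 284.1 Ω.
V_out = 21.3 × 284.1 / (878 + 284.1) = 21.3 × 284.1/1162 = 5.21 V.

V_out ≈ 5.21 V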